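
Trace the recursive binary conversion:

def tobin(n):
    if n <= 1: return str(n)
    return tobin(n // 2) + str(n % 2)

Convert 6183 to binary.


tobin(6183) = tobin(3091) + '1'
tobin(3091) = tobin(1545) + '1'
tobin(1545) = tobin(772) + '1'
tobin(772) = tobin(386) + '0'
tobin(386) = tobin(193) + '0'
tobin(193) = tobin(96) + '1'
tobin(96) = tobin(48) + '0'
tobin(48) = tobin(24) + '0'
tobin(24) = tobin(12) + '0'
tobin(12) = tobin(6) + '0'
tobin(6) = tobin(3) + '0'
tobin(3) = tobin(1) + '1'
tobin(1) = '1'  (base case)
Concatenating: '1' + '1' + '0' + '0' + '0' + '0' + '0' + '1' + '0' + '0' + '1' + '1' + '1' = '1100000100111'

1100000100111


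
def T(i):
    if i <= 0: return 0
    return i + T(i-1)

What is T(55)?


T(55)
= 55 + 54 + 53 + 52 + 51 + 50 + 49 + 48 + 47 + 46 + 45 + 44 + 43 + 42 + 41 + 40 + 39 + 38 + 37 + 36 + 35 + 34 + 33 + 32 + 31 + 30 + 29 + 28 + 27 + 26 + 25 + 24 + 23 + 22 + 21 + 20 + 19 + 18 + 17 + 16 + 15 + 14 + 13 + 12 + 11 + 10 + 9 + 8 + 7 + 6 + 5 + 4 + 3 + 2 + 1 + T(0)
= 55 + 54 + 53 + 52 + 51 + 50 + 49 + 48 + 47 + 46 + 45 + 44 + 43 + 42 + 41 + 40 + 39 + 38 + 37 + 36 + 35 + 34 + 33 + 32 + 31 + 30 + 29 + 28 + 27 + 26 + 25 + 24 + 23 + 22 + 21 + 20 + 19 + 18 + 17 + 16 + 15 + 14 + 13 + 12 + 11 + 10 + 9 + 8 + 7 + 6 + 5 + 4 + 3 + 2 + 1 + 0
= 1540

1540


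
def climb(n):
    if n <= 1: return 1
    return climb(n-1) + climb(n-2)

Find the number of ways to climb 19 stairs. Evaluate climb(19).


Building up from base cases:
climb(0) = 1
climb(1) = 1
climb(2) = climb(1) + climb(0) = 1 + 1 = 2
climb(3) = climb(2) + climb(1) = 2 + 1 = 3
climb(4) = climb(3) + climb(2) = 3 + 2 = 5
climb(5) = climb(4) + climb(3) = 5 + 3 = 8
climb(6) = climb(5) + climb(4) = 8 + 5 = 13
climb(7) = climb(6) + climb(5) = 13 + 8 = 21
climb(8) = climb(7) + climb(6) = 21 + 13 = 34
climb(9) = climb(8) + climb(7) = 34 + 21 = 55
climb(10) = climb(9) + climb(8) = 55 + 34 = 89
climb(11) = climb(10) + climb(9) = 89 + 55 = 144
climb(12) = climb(11) + climb(10) = 144 + 89 = 233
climb(13) = climb(12) + climb(11) = 233 + 144 = 377
climb(14) = climb(13) + climb(12) = 377 + 233 = 610
climb(15) = climb(14) + climb(13) = 610 + 377 = 987
climb(16) = climb(15) + climb(14) = 987 + 610 = 1597
climb(17) = climb(16) + climb(15) = 1597 + 987 = 2584
climb(18) = climb(17) + climb(16) = 2584 + 1597 = 4181
climb(19) = climb(18) + climb(17) = 4181 + 2584 = 6765

6765


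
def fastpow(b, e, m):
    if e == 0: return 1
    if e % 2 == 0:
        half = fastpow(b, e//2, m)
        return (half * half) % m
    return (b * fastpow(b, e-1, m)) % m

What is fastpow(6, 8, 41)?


fastpow(6, 8, 41): e is even, compute fastpow(6, 4, 41)
  fastpow(6, 4, 41): e is even, compute fastpow(6, 2, 41)
    fastpow(6, 2, 41): e is even, compute fastpow(6, 1, 41)
      fastpow(6, 1, 41): e is odd, compute fastpow(6, 0, 41)
        fastpow(6, 0, 41) = 1
      (6 * 1) % 41 = 6
    half=6, (6*6) % 41 = 36
  half=36, (36*36) % 41 = 25
half=25, (25*25) % 41 = 10

10


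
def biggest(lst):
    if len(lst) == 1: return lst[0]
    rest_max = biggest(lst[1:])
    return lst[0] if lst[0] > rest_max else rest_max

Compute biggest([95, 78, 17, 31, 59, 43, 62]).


biggest([95, 78, 17, 31, 59, 43, 62]): compare 95 with biggest([78, 17, 31, 59, 43, 62])
biggest([78, 17, 31, 59, 43, 62]): compare 78 with biggest([17, 31, 59, 43, 62])
biggest([17, 31, 59, 43, 62]): compare 17 with biggest([31, 59, 43, 62])
biggest([31, 59, 43, 62]): compare 31 with biggest([59, 43, 62])
biggest([59, 43, 62]): compare 59 with biggest([43, 62])
biggest([43, 62]): compare 43 with biggest([62])
biggest([62]) = 62  (base case)
Compare 43 with 62 -> 62
Compare 59 with 62 -> 62
Compare 31 with 62 -> 62
Compare 17 with 62 -> 62
Compare 78 with 62 -> 78
Compare 95 with 78 -> 95

95


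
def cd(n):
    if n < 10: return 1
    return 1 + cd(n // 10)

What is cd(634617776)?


cd(634617776) = 1 + cd(63461777)
cd(63461777) = 1 + cd(6346177)
cd(6346177) = 1 + cd(634617)
cd(634617) = 1 + cd(63461)
cd(63461) = 1 + cd(6346)
cd(6346) = 1 + cd(634)
cd(634) = 1 + cd(63)
cd(63) = 1 + cd(6)
cd(6) = 1  (base case: 6 < 10)
Unwinding: 1 + 1 + 1 + 1 + 1 + 1 + 1 + 1 + 1 = 9

9


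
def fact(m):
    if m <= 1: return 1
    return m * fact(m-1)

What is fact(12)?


fact(12)
= 12 * fact(11)
= 12 * 11 * fact(10)
= 12 * 11 * 10 * fact(9)
= 12 * 11 * 10 * 9 * fact(8)
= 12 * 11 * 10 * 9 * 8 * fact(7)
= 12 * 11 * 10 * 9 * 8 * 7 * fact(6)
= 12 * 11 * 10 * 9 * 8 * 7 * 6 * fact(5)
= 12 * 11 * 10 * 9 * 8 * 7 * 6 * 5 * fact(4)
= 12 * 11 * 10 * 9 * 8 * 7 * 6 * 5 * 4 * fact(3)
= 12 * 11 * 10 * 9 * 8 * 7 * 6 * 5 * 4 * 3 * fact(2)
= 12 * 11 * 10 * 9 * 8 * 7 * 6 * 5 * 4 * 3 * 2 * fact(1)
= 12 * 11 * 10 * 9 * 8 * 7 * 6 * 5 * 4 * 3 * 2 * 1
= 479001600

479001600


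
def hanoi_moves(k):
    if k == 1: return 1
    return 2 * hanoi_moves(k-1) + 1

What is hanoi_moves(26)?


hanoi_moves(26) = 2 * hanoi_moves(25) + 1
hanoi_moves(25) = 2 * hanoi_moves(24) + 1
hanoi_moves(24) = 2 * hanoi_moves(23) + 1
hanoi_moves(23) = 2 * hanoi_moves(22) + 1
hanoi_moves(22) = 2 * hanoi_moves(21) + 1
hanoi_moves(21) = 2 * hanoi_moves(20) + 1
hanoi_moves(20) = 2 * hanoi_moves(19) + 1
hanoi_moves(19) = 2 * hanoi_moves(18) + 1
hanoi_moves(18) = 2 * hanoi_moves(17) + 1
hanoi_moves(17) = 2 * hanoi_moves(16) + 1
hanoi_moves(16) = 2 * hanoi_moves(15) + 1
hanoi_moves(15) = 2 * hanoi_moves(14) + 1
hanoi_moves(14) = 2 * hanoi_moves(13) + 1
hanoi_moves(13) = 2 * hanoi_moves(12) + 1
hanoi_moves(12) = 2 * hanoi_moves(11) + 1
hanoi_moves(11) = 2 * hanoi_moves(10) + 1
hanoi_moves(10) = 2 * hanoi_moves(9) + 1
hanoi_moves(9) = 2 * hanoi_moves(8) + 1
hanoi_moves(8) = 2 * hanoi_moves(7) + 1
hanoi_moves(7) = 2 * hanoi_moves(6) + 1
hanoi_moves(6) = 2 * hanoi_moves(5) + 1
hanoi_moves(5) = 2 * hanoi_moves(4) + 1
hanoi_moves(4) = 2 * hanoi_moves(3) + 1
hanoi_moves(3) = 2 * hanoi_moves(2) + 1
hanoi_moves(2) = 2 * hanoi_moves(1) + 1
hanoi_moves(1) = 1  (base case)
hanoi_moves(2) = 2 * 1 + 1 = 3
hanoi_moves(3) = 2 * 3 + 1 = 7
hanoi_moves(4) = 2 * 7 + 1 = 15
hanoi_moves(5) = 2 * 15 + 1 = 31
hanoi_moves(6) = 2 * 31 + 1 = 63
hanoi_moves(7) = 2 * 63 + 1 = 127
hanoi_moves(8) = 2 * 127 + 1 = 255
hanoi_moves(9) = 2 * 255 + 1 = 511
hanoi_moves(10) = 2 * 511 + 1 = 1023
hanoi_moves(11) = 2 * 1023 + 1 = 2047
hanoi_moves(12) = 2 * 2047 + 1 = 4095
hanoi_moves(13) = 2 * 4095 + 1 = 8191
hanoi_moves(14) = 2 * 8191 + 1 = 16383
hanoi_moves(15) = 2 * 16383 + 1 = 32767
hanoi_moves(16) = 2 * 32767 + 1 = 65535
hanoi_moves(17) = 2 * 65535 + 1 = 131071
hanoi_moves(18) = 2 * 131071 + 1 = 262143
hanoi_moves(19) = 2 * 262143 + 1 = 524287
hanoi_moves(20) = 2 * 524287 + 1 = 1048575
hanoi_moves(21) = 2 * 1048575 + 1 = 2097151
hanoi_moves(22) = 2 * 2097151 + 1 = 4194303
hanoi_moves(23) = 2 * 4194303 + 1 = 8388607
hanoi_moves(24) = 2 * 8388607 + 1 = 16777215
hanoi_moves(25) = 2 * 16777215 + 1 = 33554431
hanoi_moves(26) = 2 * 33554431 + 1 = 67108863

67108863


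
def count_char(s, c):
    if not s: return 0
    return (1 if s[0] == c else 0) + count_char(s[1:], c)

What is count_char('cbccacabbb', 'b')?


s[0]='c' != 'b' -> 0
s[0]='b' == 'b' -> 1
s[0]='c' != 'b' -> 0
s[0]='c' != 'b' -> 0
s[0]='a' != 'b' -> 0
s[0]='c' != 'b' -> 0
s[0]='a' != 'b' -> 0
s[0]='b' == 'b' -> 1
s[0]='b' == 'b' -> 1
s[0]='b' == 'b' -> 1
Sum: 0 + 1 + 0 + 0 + 0 + 0 + 0 + 1 + 1 + 1 = 4

4


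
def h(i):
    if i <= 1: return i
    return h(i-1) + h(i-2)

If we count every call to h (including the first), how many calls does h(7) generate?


Let C(n) = total calls for h(n)
C(0) = 1, C(1) = 1
C(2) = 1 + C(1) + C(0) = 1 + 1 + 1 = 3
C(3) = 1 + C(2) + C(1) = 1 + 3 + 1 = 5
C(4) = 1 + C(3) + C(2) = 1 + 5 + 3 = 9
C(5) = 1 + C(4) + C(3) = 1 + 9 + 5 = 15
C(6) = 1 + C(5) + C(4) = 1 + 15 + 9 = 25
C(7) = 1 + C(6) + C(5) = 1 + 25 + 15 = 41

41


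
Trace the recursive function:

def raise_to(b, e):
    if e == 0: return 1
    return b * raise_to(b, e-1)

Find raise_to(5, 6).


raise_to(5, 6)
= 5 * raise_to(5, 5)
= 5 * 5 * raise_to(5, 4)
= 5 * 5 * 5 * raise_to(5, 3)
= 5 * 5 * 5 * 5 * raise_to(5, 2)
= 5 * 5 * 5 * 5 * 5 * raise_to(5, 1)
= 5 * 5 * 5 * 5 * 5 * 5 * raise_to(5, 0)
= 5 * 5 * 5 * 5 * 5 * 5 * 1
= 15625

15625


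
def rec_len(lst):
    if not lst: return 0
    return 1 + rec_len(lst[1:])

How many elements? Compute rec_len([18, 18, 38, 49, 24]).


rec_len([18, 18, 38, 49, 24]) = 1 + rec_len([18, 38, 49, 24])
rec_len([18, 38, 49, 24]) = 1 + rec_len([38, 49, 24])
rec_len([38, 49, 24]) = 1 + rec_len([49, 24])
rec_len([49, 24]) = 1 + rec_len([24])
rec_len([24]) = 1 + rec_len([])
rec_len([]) = 0  (base case)
Unwinding: 1 + 1 + 1 + 1 + 1 + 0 = 5

5


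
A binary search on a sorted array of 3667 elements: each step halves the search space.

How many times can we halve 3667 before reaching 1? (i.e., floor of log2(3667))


3667 / 2 = 1833
1833 / 2 = 916
916 / 2 = 458
458 / 2 = 229
229 / 2 = 114
114 / 2 = 57
57 / 2 = 28
28 / 2 = 14
14 / 2 = 7
7 / 2 = 3
3 / 2 = 1
Reached 1 after 11 halvings

11


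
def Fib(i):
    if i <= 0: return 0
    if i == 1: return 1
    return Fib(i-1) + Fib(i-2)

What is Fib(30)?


Computing Fib(30) bottom-up:
Fib(0) = 0
Fib(1) = 1
Fib(2) = Fib(1) + Fib(0) = 1 + 0 = 1
Fib(3) = Fib(2) + Fib(1) = 1 + 1 = 2
Fib(4) = Fib(3) + Fib(2) = 2 + 1 = 3
Fib(5) = Fib(4) + Fib(3) = 3 + 2 = 5
Fib(6) = Fib(5) + Fib(4) = 5 + 3 = 8
Fib(7) = Fib(6) + Fib(5) = 8 + 5 = 13
Fib(8) = Fib(7) + Fib(6) = 13 + 8 = 21
Fib(9) = Fib(8) + Fib(7) = 21 + 13 = 34
Fib(10) = Fib(9) + Fib(8) = 34 + 21 = 55
Fib(11) = Fib(10) + Fib(9) = 55 + 34 = 89
Fib(12) = Fib(11) + Fib(10) = 89 + 55 = 144
Fib(13) = Fib(12) + Fib(11) = 144 + 89 = 233
Fib(14) = Fib(13) + Fib(12) = 233 + 144 = 377
Fib(15) = Fib(14) + Fib(13) = 377 + 233 = 610
Fib(16) = Fib(15) + Fib(14) = 610 + 377 = 987
Fib(17) = Fib(16) + Fib(15) = 987 + 610 = 1597
Fib(18) = Fib(17) + Fib(16) = 1597 + 987 = 2584
Fib(19) = Fib(18) + Fib(17) = 2584 + 1597 = 4181
Fib(20) = Fib(19) + Fib(18) = 4181 + 2584 = 6765
Fib(21) = Fib(20) + Fib(19) = 6765 + 4181 = 10946
Fib(22) = Fib(21) + Fib(20) = 10946 + 6765 = 17711
Fib(23) = Fib(22) + Fib(21) = 17711 + 10946 = 28657
Fib(24) = Fib(23) + Fib(22) = 28657 + 17711 = 46368
Fib(25) = Fib(24) + Fib(23) = 46368 + 28657 = 75025
Fib(26) = Fib(25) + Fib(24) = 75025 + 46368 = 121393
Fib(27) = Fib(26) + Fib(25) = 121393 + 75025 = 196418
Fib(28) = Fib(27) + Fib(26) = 196418 + 121393 = 317811
Fib(29) = Fib(28) + Fib(27) = 317811 + 196418 = 514229
Fib(30) = Fib(29) + Fib(28) = 514229 + 317811 = 832040

832040


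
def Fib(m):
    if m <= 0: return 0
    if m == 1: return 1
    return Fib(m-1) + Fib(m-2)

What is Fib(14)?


Computing Fib(14) bottom-up:
Fib(0) = 0
Fib(1) = 1
Fib(2) = Fib(1) + Fib(0) = 1 + 0 = 1
Fib(3) = Fib(2) + Fib(1) = 1 + 1 = 2
Fib(4) = Fib(3) + Fib(2) = 2 + 1 = 3
Fib(5) = Fib(4) + Fib(3) = 3 + 2 = 5
Fib(6) = Fib(5) + Fib(4) = 5 + 3 = 8
Fib(7) = Fib(6) + Fib(5) = 8 + 5 = 13
Fib(8) = Fib(7) + Fib(6) = 13 + 8 = 21
Fib(9) = Fib(8) + Fib(7) = 21 + 13 = 34
Fib(10) = Fib(9) + Fib(8) = 34 + 21 = 55
Fib(11) = Fib(10) + Fib(9) = 55 + 34 = 89
Fib(12) = Fib(11) + Fib(10) = 89 + 55 = 144
Fib(13) = Fib(12) + Fib(11) = 144 + 89 = 233
Fib(14) = Fib(13) + Fib(12) = 233 + 144 = 377

377


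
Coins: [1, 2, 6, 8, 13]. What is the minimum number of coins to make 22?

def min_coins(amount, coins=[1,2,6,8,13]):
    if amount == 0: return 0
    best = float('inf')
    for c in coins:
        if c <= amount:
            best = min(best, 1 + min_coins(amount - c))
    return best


Building up with DP:
min_coins(0) = 0
min_coins(1) = min(1+min_coins(0)=1+0=1) = 1
min_coins(2) = min(1+min_coins(1)=1+1=2, 1+min_coins(0)=1+0=1) = 1
min_coins(3) = min(1+min_coins(2)=1+1=2, 1+min_coins(1)=1+1=2) = 2
min_coins(4) = min(1+min_coins(3)=1+2=3, 1+min_coins(2)=1+1=2) = 2
min_coins(5) = min(1+min_coins(4)=1+2=3, 1+min_coins(3)=1+2=3) = 3
min_coins(6) = min(1+min_coins(5)=1+3=4, 1+min_coins(4)=1+2=3, 1+min_coins(0)=1+0=1) = 1
min_coins(7) = min(1+min_coins(6)=1+1=2, 1+min_coins(5)=1+3=4, 1+min_coins(1)=1+1=2) = 2
min_coins(8) = min(1+min_coins(7)=1+2=3, 1+min_coins(6)=1+1=2, 1+min_coins(2)=1+1=2, 1+min_coins(0)=1+0=1) = 1
min_coins(9) = min(1+min_coins(8)=1+1=2, 1+min_coins(7)=1+2=3, 1+min_coins(3)=1+2=3, 1+min_coins(1)=1+1=2) = 2
min_coins(10) = min(1+min_coins(9)=1+2=3, 1+min_coins(8)=1+1=2, 1+min_coins(4)=1+2=3, 1+min_coins(2)=1+1=2) = 2
min_coins(11) = min(1+min_coins(10)=1+2=3, 1+min_coins(9)=1+2=3, 1+min_coins(5)=1+3=4, 1+min_coins(3)=1+2=3) = 3
min_coins(12) = min(1+min_coins(11)=1+3=4, 1+min_coins(10)=1+2=3, 1+min_coins(6)=1+1=2, 1+min_coins(4)=1+2=3) = 2
min_coins(13) = min(1+min_coins(12)=1+2=3, 1+min_coins(11)=1+3=4, 1+min_coins(7)=1+2=3, 1+min_coins(5)=1+3=4, 1+min_coins(0)=1+0=1) = 1
min_coins(14) = min(1+min_coins(13)=1+1=2, 1+min_coins(12)=1+2=3, 1+min_coins(8)=1+1=2, 1+min_coins(6)=1+1=2, 1+min_coins(1)=1+1=2) = 2
min_coins(15) = min(1+min_coins(14)=1+2=3, 1+min_coins(13)=1+1=2, 1+min_coins(9)=1+2=3, 1+min_coins(7)=1+2=3, 1+min_coins(2)=1+1=2) = 2
min_coins(16) = min(1+min_coins(15)=1+2=3, 1+min_coins(14)=1+2=3, 1+min_coins(10)=1+2=3, 1+min_coins(8)=1+1=2, 1+min_coins(3)=1+2=3) = 2
min_coins(17) = min(1+min_coins(16)=1+2=3, 1+min_coins(15)=1+2=3, 1+min_coins(11)=1+3=4, 1+min_coins(9)=1+2=3, 1+min_coins(4)=1+2=3) = 3
min_coins(18) = min(1+min_coins(17)=1+3=4, 1+min_coins(16)=1+2=3, 1+min_coins(12)=1+2=3, 1+min_coins(10)=1+2=3, 1+min_coins(5)=1+3=4) = 3
min_coins(19) = min(1+min_coins(18)=1+3=4, 1+min_coins(17)=1+3=4, 1+min_coins(13)=1+1=2, 1+min_coins(11)=1+3=4, 1+min_coins(6)=1+1=2) = 2
min_coins(20) = min(1+min_coins(19)=1+2=3, 1+min_coins(18)=1+3=4, 1+min_coins(14)=1+2=3, 1+min_coins(12)=1+2=3, 1+min_coins(7)=1+2=3) = 3
min_coins(21) = min(1+min_coins(20)=1+3=4, 1+min_coins(19)=1+2=3, 1+min_coins(15)=1+2=3, 1+min_coins(13)=1+1=2, 1+min_coins(8)=1+1=2) = 2
min_coins(22) = min(1+min_coins(21)=1+2=3, 1+min_coins(20)=1+3=4, 1+min_coins(16)=1+2=3, 1+min_coins(14)=1+2=3, 1+min_coins(9)=1+2=3) = 3

3


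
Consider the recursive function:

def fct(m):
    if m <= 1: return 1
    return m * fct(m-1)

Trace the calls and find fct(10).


fct(10)
= 10 * fct(9)
= 10 * 9 * fct(8)
= 10 * 9 * 8 * fct(7)
= 10 * 9 * 8 * 7 * fct(6)
= 10 * 9 * 8 * 7 * 6 * fct(5)
= 10 * 9 * 8 * 7 * 6 * 5 * fct(4)
= 10 * 9 * 8 * 7 * 6 * 5 * 4 * fct(3)
= 10 * 9 * 8 * 7 * 6 * 5 * 4 * 3 * fct(2)
= 10 * 9 * 8 * 7 * 6 * 5 * 4 * 3 * 2 * fct(1)
= 10 * 9 * 8 * 7 * 6 * 5 * 4 * 3 * 2 * 1
= 3628800

3628800


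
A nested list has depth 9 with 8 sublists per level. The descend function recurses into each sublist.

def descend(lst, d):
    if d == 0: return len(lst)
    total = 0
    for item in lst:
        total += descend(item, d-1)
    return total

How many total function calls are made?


At depth 0 (root): 1 call
At depth 1: each of 1 parents calls descend on 8 children = 8 calls
At depth 2: each of 8 parents calls descend on 8 children = 64 calls
At depth 3: each of 64 parents calls descend on 8 children = 512 calls
At depth 4: each of 512 parents calls descend on 8 children = 4096 calls
At depth 5: each of 4096 parents calls descend on 8 children = 32768 calls
At depth 6: each of 32768 parents calls descend on 8 children = 262144 calls
At depth 7: each of 262144 parents calls descend on 8 children = 2097152 calls
At depth 8: each of 2097152 parents calls descend on 8 children = 16777216 calls
At depth 9: each of 16777216 parents calls descend on 8 children = 134217728 calls
Total: 1 + 8 + 64 + 512 + 4096 + 32768 + 262144 + 2097152 + 16777216 + 134217728 = 153391689

153391689


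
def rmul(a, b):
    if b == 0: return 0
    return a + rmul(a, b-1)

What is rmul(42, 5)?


rmul(42, 5) = 42 + rmul(42, 4)
rmul(42, 4) = 42 + rmul(42, 3)
rmul(42, 3) = 42 + rmul(42, 2)
rmul(42, 2) = 42 + rmul(42, 1)
rmul(42, 1) = 42 + rmul(42, 0)
rmul(42, 0) = 0  (base case)
Total: 42 + 42 + 42 + 42 + 42 + 0 = 210

210


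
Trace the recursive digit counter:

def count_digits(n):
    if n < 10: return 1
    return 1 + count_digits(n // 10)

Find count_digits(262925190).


count_digits(262925190) = 1 + count_digits(26292519)
count_digits(26292519) = 1 + count_digits(2629251)
count_digits(2629251) = 1 + count_digits(262925)
count_digits(262925) = 1 + count_digits(26292)
count_digits(26292) = 1 + count_digits(2629)
count_digits(2629) = 1 + count_digits(262)
count_digits(262) = 1 + count_digits(26)
count_digits(26) = 1 + count_digits(2)
count_digits(2) = 1  (base case: 2 < 10)
Unwinding: 1 + 1 + 1 + 1 + 1 + 1 + 1 + 1 + 1 = 9

9


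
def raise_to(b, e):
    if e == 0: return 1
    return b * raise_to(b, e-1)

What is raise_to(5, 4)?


raise_to(5, 4)
= 5 * raise_to(5, 3)
= 5 * 5 * raise_to(5, 2)
= 5 * 5 * 5 * raise_to(5, 1)
= 5 * 5 * 5 * 5 * raise_to(5, 0)
= 5 * 5 * 5 * 5 * 1
= 625

625


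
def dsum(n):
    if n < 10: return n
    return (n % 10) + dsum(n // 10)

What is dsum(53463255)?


dsum(53463255) = 5 + dsum(5346325)
dsum(5346325) = 5 + dsum(534632)
dsum(534632) = 2 + dsum(53463)
dsum(53463) = 3 + dsum(5346)
dsum(5346) = 6 + dsum(534)
dsum(534) = 4 + dsum(53)
dsum(53) = 3 + dsum(5)
dsum(5) = 5  (base case)
Total: 5 + 5 + 2 + 3 + 6 + 4 + 3 + 5 = 33

33


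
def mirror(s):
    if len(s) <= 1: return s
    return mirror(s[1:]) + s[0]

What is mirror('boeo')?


mirror('boeo') = mirror('oeo') + 'b'
mirror('oeo') = mirror('eo') + 'o'
mirror('eo') = mirror('o') + 'e'
mirror('o') = 'o'  (base case)
Concatenating: 'o' + 'e' + 'o' + 'b' = 'oeob'

oeob


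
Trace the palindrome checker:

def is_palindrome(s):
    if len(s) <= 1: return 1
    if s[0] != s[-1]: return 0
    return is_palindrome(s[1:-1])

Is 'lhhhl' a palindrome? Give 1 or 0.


is_palindrome('lhhhl'): s[0]='l' == s[-1]='l' -> check is_palindrome('hhh')
is_palindrome('hhh'): s[0]='h' == s[-1]='h' -> check is_palindrome('h')
is_palindrome('h'): len <= 1 -> return 1  (base case)
Result: 1 (palindrome)

1


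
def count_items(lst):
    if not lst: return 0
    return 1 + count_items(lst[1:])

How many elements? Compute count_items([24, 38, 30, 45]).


count_items([24, 38, 30, 45]) = 1 + count_items([38, 30, 45])
count_items([38, 30, 45]) = 1 + count_items([30, 45])
count_items([30, 45]) = 1 + count_items([45])
count_items([45]) = 1 + count_items([])
count_items([]) = 0  (base case)
Unwinding: 1 + 1 + 1 + 1 + 0 = 4

4


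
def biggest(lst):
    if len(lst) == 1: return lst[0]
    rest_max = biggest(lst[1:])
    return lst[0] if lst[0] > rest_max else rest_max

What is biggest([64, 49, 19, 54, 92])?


biggest([64, 49, 19, 54, 92]): compare 64 with biggest([49, 19, 54, 92])
biggest([49, 19, 54, 92]): compare 49 with biggest([19, 54, 92])
biggest([19, 54, 92]): compare 19 with biggest([54, 92])
biggest([54, 92]): compare 54 with biggest([92])
biggest([92]) = 92  (base case)
Compare 54 with 92 -> 92
Compare 19 with 92 -> 92
Compare 49 with 92 -> 92
Compare 64 with 92 -> 92

92


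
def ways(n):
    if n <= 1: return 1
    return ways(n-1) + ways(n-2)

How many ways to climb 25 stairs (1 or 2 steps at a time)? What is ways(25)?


Building up from base cases:
ways(0) = 1
ways(1) = 1
ways(2) = ways(1) + ways(0) = 1 + 1 = 2
ways(3) = ways(2) + ways(1) = 2 + 1 = 3
ways(4) = ways(3) + ways(2) = 3 + 2 = 5
ways(5) = ways(4) + ways(3) = 5 + 3 = 8
ways(6) = ways(5) + ways(4) = 8 + 5 = 13
ways(7) = ways(6) + ways(5) = 13 + 8 = 21
ways(8) = ways(7) + ways(6) = 21 + 13 = 34
ways(9) = ways(8) + ways(7) = 34 + 21 = 55
ways(10) = ways(9) + ways(8) = 55 + 34 = 89
ways(11) = ways(10) + ways(9) = 89 + 55 = 144
ways(12) = ways(11) + ways(10) = 144 + 89 = 233
ways(13) = ways(12) + ways(11) = 233 + 144 = 377
ways(14) = ways(13) + ways(12) = 377 + 233 = 610
ways(15) = ways(14) + ways(13) = 610 + 377 = 987
ways(16) = ways(15) + ways(14) = 987 + 610 = 1597
ways(17) = ways(16) + ways(15) = 1597 + 987 = 2584
ways(18) = ways(17) + ways(16) = 2584 + 1597 = 4181
ways(19) = ways(18) + ways(17) = 4181 + 2584 = 6765
ways(20) = ways(19) + ways(18) = 6765 + 4181 = 10946
ways(21) = ways(20) + ways(19) = 10946 + 6765 = 17711
ways(22) = ways(21) + ways(20) = 17711 + 10946 = 28657
ways(23) = ways(22) + ways(21) = 28657 + 17711 = 46368
ways(24) = ways(23) + ways(22) = 46368 + 28657 = 75025
ways(25) = ways(24) + ways(23) = 75025 + 46368 = 121393

121393


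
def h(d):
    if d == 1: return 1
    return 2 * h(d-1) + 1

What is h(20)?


h(20) = 2 * h(19) + 1
h(19) = 2 * h(18) + 1
h(18) = 2 * h(17) + 1
h(17) = 2 * h(16) + 1
h(16) = 2 * h(15) + 1
h(15) = 2 * h(14) + 1
h(14) = 2 * h(13) + 1
h(13) = 2 * h(12) + 1
h(12) = 2 * h(11) + 1
h(11) = 2 * h(10) + 1
h(10) = 2 * h(9) + 1
h(9) = 2 * h(8) + 1
h(8) = 2 * h(7) + 1
h(7) = 2 * h(6) + 1
h(6) = 2 * h(5) + 1
h(5) = 2 * h(4) + 1
h(4) = 2 * h(3) + 1
h(3) = 2 * h(2) + 1
h(2) = 2 * h(1) + 1
h(1) = 1  (base case)
h(2) = 2 * 1 + 1 = 3
h(3) = 2 * 3 + 1 = 7
h(4) = 2 * 7 + 1 = 15
h(5) = 2 * 15 + 1 = 31
h(6) = 2 * 31 + 1 = 63
h(7) = 2 * 63 + 1 = 127
h(8) = 2 * 127 + 1 = 255
h(9) = 2 * 255 + 1 = 511
h(10) = 2 * 511 + 1 = 1023
h(11) = 2 * 1023 + 1 = 2047
h(12) = 2 * 2047 + 1 = 4095
h(13) = 2 * 4095 + 1 = 8191
h(14) = 2 * 8191 + 1 = 16383
h(15) = 2 * 16383 + 1 = 32767
h(16) = 2 * 32767 + 1 = 65535
h(17) = 2 * 65535 + 1 = 131071
h(18) = 2 * 131071 + 1 = 262143
h(19) = 2 * 262143 + 1 = 524287
h(20) = 2 * 524287 + 1 = 1048575

1048575


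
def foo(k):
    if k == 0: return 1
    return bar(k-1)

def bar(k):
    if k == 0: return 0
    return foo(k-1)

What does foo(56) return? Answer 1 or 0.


foo(56) = bar(55)
bar(55) = foo(54)
foo(54) = bar(53)
bar(53) = foo(52)
foo(52) = bar(51)
bar(51) = foo(50)
foo(50) = bar(49)
bar(49) = foo(48)
foo(48) = bar(47)
bar(47) = foo(46)
foo(46) = bar(45)
bar(45) = foo(44)
foo(44) = bar(43)
bar(43) = foo(42)
foo(42) = bar(41)
bar(41) = foo(40)
foo(40) = bar(39)
bar(39) = foo(38)
foo(38) = bar(37)
bar(37) = foo(36)
foo(36) = bar(35)
bar(35) = foo(34)
foo(34) = bar(33)
bar(33) = foo(32)
foo(32) = bar(31)
bar(31) = foo(30)
foo(30) = bar(29)
bar(29) = foo(28)
foo(28) = bar(27)
bar(27) = foo(26)
foo(26) = bar(25)
bar(25) = foo(24)
foo(24) = bar(23)
bar(23) = foo(22)
foo(22) = bar(21)
bar(21) = foo(20)
foo(20) = bar(19)
bar(19) = foo(18)
foo(18) = bar(17)
bar(17) = foo(16)
foo(16) = bar(15)
bar(15) = foo(14)
foo(14) = bar(13)
bar(13) = foo(12)
foo(12) = bar(11)
bar(11) = foo(10)
foo(10) = bar(9)
bar(9) = foo(8)
foo(8) = bar(7)
bar(7) = foo(6)
foo(6) = bar(5)
bar(5) = foo(4)
foo(4) = bar(3)
bar(3) = foo(2)
foo(2) = bar(1)
bar(1) = foo(0)
foo(0) = 1  (base case)
Result: 1

1


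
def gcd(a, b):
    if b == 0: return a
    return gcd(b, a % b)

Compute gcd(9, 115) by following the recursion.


gcd(9, 115) = gcd(115, 9)
gcd(115, 9) = gcd(9, 7)
gcd(9, 7) = gcd(7, 2)
gcd(7, 2) = gcd(2, 1)
gcd(2, 1) = gcd(1, 0)
gcd(1, 0) = 1  (base case)

1


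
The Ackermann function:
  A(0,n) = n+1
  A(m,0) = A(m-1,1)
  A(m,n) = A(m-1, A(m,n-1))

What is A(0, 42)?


A(0, 42) = 43
Result: A(0, 42) = 43

43


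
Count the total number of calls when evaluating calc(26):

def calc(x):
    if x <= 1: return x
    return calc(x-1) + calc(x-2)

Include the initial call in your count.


Let C(n) = total calls for calc(n)
C(0) = 1, C(1) = 1
C(2) = 1 + C(1) + C(0) = 1 + 1 + 1 = 3
C(3) = 1 + C(2) + C(1) = 1 + 3 + 1 = 5
C(4) = 1 + C(3) + C(2) = 1 + 5 + 3 = 9
C(5) = 1 + C(4) + C(3) = 1 + 9 + 5 = 15
C(6) = 1 + C(5) + C(4) = 1 + 15 + 9 = 25
C(7) = 1 + C(6) + C(5) = 1 + 25 + 15 = 41
C(8) = 1 + C(7) + C(6) = 1 + 41 + 25 = 67
C(9) = 1 + C(8) + C(7) = 1 + 67 + 41 = 109
C(10) = 1 + C(9) + C(8) = 1 + 109 + 67 = 177
C(11) = 1 + C(10) + C(9) = 1 + 177 + 109 = 287
C(12) = 1 + C(11) + C(10) = 1 + 287 + 177 = 465
C(13) = 1 + C(12) + C(11) = 1 + 465 + 287 = 753
C(14) = 1 + C(13) + C(12) = 1 + 753 + 465 = 1219
C(15) = 1 + C(14) + C(13) = 1 + 1219 + 753 = 1973
C(16) = 1 + C(15) + C(14) = 1 + 1973 + 1219 = 3193
C(17) = 1 + C(16) + C(15) = 1 + 3193 + 1973 = 5167
C(18) = 1 + C(17) + C(16) = 1 + 5167 + 3193 = 8361
C(19) = 1 + C(18) + C(17) = 1 + 8361 + 5167 = 13529
C(20) = 1 + C(19) + C(18) = 1 + 13529 + 8361 = 21891
C(21) = 1 + C(20) + C(19) = 1 + 21891 + 13529 = 35421
C(22) = 1 + C(21) + C(20) = 1 + 35421 + 21891 = 57313
C(23) = 1 + C(22) + C(21) = 1 + 57313 + 35421 = 92735
C(24) = 1 + C(23) + C(22) = 1 + 92735 + 57313 = 150049
C(25) = 1 + C(24) + C(23) = 1 + 150049 + 92735 = 242785
C(26) = 1 + C(25) + C(24) = 1 + 242785 + 150049 = 392835

392835


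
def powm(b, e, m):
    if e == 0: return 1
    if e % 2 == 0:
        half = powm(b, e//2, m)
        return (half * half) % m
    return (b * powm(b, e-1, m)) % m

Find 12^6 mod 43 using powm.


powm(12, 6, 43): e is even, compute powm(12, 3, 43)
  powm(12, 3, 43): e is odd, compute powm(12, 2, 43)
    powm(12, 2, 43): e is even, compute powm(12, 1, 43)
      powm(12, 1, 43): e is odd, compute powm(12, 0, 43)
        powm(12, 0, 43) = 1
      (12 * 1) % 43 = 12
    half=12, (12*12) % 43 = 15
  (12 * 15) % 43 = 8
half=8, (8*8) % 43 = 21

21


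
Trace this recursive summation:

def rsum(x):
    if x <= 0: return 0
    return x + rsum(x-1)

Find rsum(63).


rsum(63)
= 63 + 62 + 61 + 60 + 59 + 58 + 57 + 56 + 55 + 54 + 53 + 52 + 51 + 50 + 49 + 48 + 47 + 46 + 45 + 44 + 43 + 42 + 41 + 40 + 39 + 38 + 37 + 36 + 35 + 34 + 33 + 32 + 31 + 30 + 29 + 28 + 27 + 26 + 25 + 24 + 23 + 22 + 21 + 20 + 19 + 18 + 17 + 16 + 15 + 14 + 13 + 12 + 11 + 10 + 9 + 8 + 7 + 6 + 5 + 4 + 3 + 2 + 1 + rsum(0)
= 63 + 62 + 61 + 60 + 59 + 58 + 57 + 56 + 55 + 54 + 53 + 52 + 51 + 50 + 49 + 48 + 47 + 46 + 45 + 44 + 43 + 42 + 41 + 40 + 39 + 38 + 37 + 36 + 35 + 34 + 33 + 32 + 31 + 30 + 29 + 28 + 27 + 26 + 25 + 24 + 23 + 22 + 21 + 20 + 19 + 18 + 17 + 16 + 15 + 14 + 13 + 12 + 11 + 10 + 9 + 8 + 7 + 6 + 5 + 4 + 3 + 2 + 1 + 0
= 2016

2016


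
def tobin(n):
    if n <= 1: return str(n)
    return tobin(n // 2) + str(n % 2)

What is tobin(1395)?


tobin(1395) = tobin(697) + '1'
tobin(697) = tobin(348) + '1'
tobin(348) = tobin(174) + '0'
tobin(174) = tobin(87) + '0'
tobin(87) = tobin(43) + '1'
tobin(43) = tobin(21) + '1'
tobin(21) = tobin(10) + '1'
tobin(10) = tobin(5) + '0'
tobin(5) = tobin(2) + '1'
tobin(2) = tobin(1) + '0'
tobin(1) = '1'  (base case)
Concatenating: '1' + '0' + '1' + '0' + '1' + '1' + '1' + '0' + '0' + '1' + '1' = '10101110011'

10101110011


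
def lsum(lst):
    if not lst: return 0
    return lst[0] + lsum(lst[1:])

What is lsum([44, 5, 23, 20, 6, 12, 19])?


lsum([44, 5, 23, 20, 6, 12, 19]) = 44 + lsum([5, 23, 20, 6, 12, 19])
lsum([5, 23, 20, 6, 12, 19]) = 5 + lsum([23, 20, 6, 12, 19])
lsum([23, 20, 6, 12, 19]) = 23 + lsum([20, 6, 12, 19])
lsum([20, 6, 12, 19]) = 20 + lsum([6, 12, 19])
lsum([6, 12, 19]) = 6 + lsum([12, 19])
lsum([12, 19]) = 12 + lsum([19])
lsum([19]) = 19 + lsum([])
lsum([]) = 0  (base case)
Total: 44 + 5 + 23 + 20 + 6 + 12 + 19 + 0 = 129

129


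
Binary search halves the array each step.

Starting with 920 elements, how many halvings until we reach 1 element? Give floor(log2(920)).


920 / 2 = 460
460 / 2 = 230
230 / 2 = 115
115 / 2 = 57
57 / 2 = 28
28 / 2 = 14
14 / 2 = 7
7 / 2 = 3
3 / 2 = 1
Reached 1 after 9 halvings

9


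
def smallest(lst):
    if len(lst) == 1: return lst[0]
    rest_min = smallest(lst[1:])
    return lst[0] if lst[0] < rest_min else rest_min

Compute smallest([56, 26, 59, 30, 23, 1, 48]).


smallest([56, 26, 59, 30, 23, 1, 48]): compare 56 with smallest([26, 59, 30, 23, 1, 48])
smallest([26, 59, 30, 23, 1, 48]): compare 26 with smallest([59, 30, 23, 1, 48])
smallest([59, 30, 23, 1, 48]): compare 59 with smallest([30, 23, 1, 48])
smallest([30, 23, 1, 48]): compare 30 with smallest([23, 1, 48])
smallest([23, 1, 48]): compare 23 with smallest([1, 48])
smallest([1, 48]): compare 1 with smallest([48])
smallest([48]) = 48  (base case)
Compare 1 with 48 -> 1
Compare 23 with 1 -> 1
Compare 30 with 1 -> 1
Compare 59 with 1 -> 1
Compare 26 with 1 -> 1
Compare 56 with 1 -> 1

1


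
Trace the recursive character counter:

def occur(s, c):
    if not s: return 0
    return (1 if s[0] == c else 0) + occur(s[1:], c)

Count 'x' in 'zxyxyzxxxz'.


s[0]='z' != 'x' -> 0
s[0]='x' == 'x' -> 1
s[0]='y' != 'x' -> 0
s[0]='x' == 'x' -> 1
s[0]='y' != 'x' -> 0
s[0]='z' != 'x' -> 0
s[0]='x' == 'x' -> 1
s[0]='x' == 'x' -> 1
s[0]='x' == 'x' -> 1
s[0]='z' != 'x' -> 0
Sum: 0 + 1 + 0 + 1 + 0 + 0 + 1 + 1 + 1 + 0 = 5

5


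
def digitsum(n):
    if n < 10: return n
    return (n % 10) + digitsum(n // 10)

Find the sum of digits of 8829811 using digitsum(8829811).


digitsum(8829811) = 1 + digitsum(882981)
digitsum(882981) = 1 + digitsum(88298)
digitsum(88298) = 8 + digitsum(8829)
digitsum(8829) = 9 + digitsum(882)
digitsum(882) = 2 + digitsum(88)
digitsum(88) = 8 + digitsum(8)
digitsum(8) = 8  (base case)
Total: 1 + 1 + 8 + 9 + 2 + 8 + 8 = 37

37


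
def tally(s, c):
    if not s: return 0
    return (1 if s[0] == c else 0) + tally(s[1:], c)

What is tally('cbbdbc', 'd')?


s[0]='c' != 'd' -> 0
s[0]='b' != 'd' -> 0
s[0]='b' != 'd' -> 0
s[0]='d' == 'd' -> 1
s[0]='b' != 'd' -> 0
s[0]='c' != 'd' -> 0
Sum: 0 + 0 + 0 + 1 + 0 + 0 = 1

1


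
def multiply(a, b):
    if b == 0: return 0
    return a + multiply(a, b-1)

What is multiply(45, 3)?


multiply(45, 3) = 45 + multiply(45, 2)
multiply(45, 2) = 45 + multiply(45, 1)
multiply(45, 1) = 45 + multiply(45, 0)
multiply(45, 0) = 0  (base case)
Total: 45 + 45 + 45 + 0 = 135

135


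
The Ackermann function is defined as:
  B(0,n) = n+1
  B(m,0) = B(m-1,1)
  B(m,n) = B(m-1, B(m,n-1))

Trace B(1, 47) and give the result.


B(1, 47) = B(0, B(1, 46))
  B(1, 46) = B(0, B(1, 45))
    B(1, 45) = B(0, B(1, 44))
      B(1, 44) = B(0, B(1, 43))
        B(1, 43) = B(0, B(1, 42))
          B(1, 42) = B(0, B(1, 41))
          B(1, 41) = B(0, B(1, 40))
          B(1, 40) = B(0, B(1, 39))
          B(1, 39) = B(0, B(1, 38))
          B(1, 38) = B(0, B(1, 37))
          B(1, 37) = B(0, B(1, 36))
          B(1, 36) = B(0, B(1, 35))
          B(1, 35) = B(0, B(1, 34))
          B(1, 34) = B(0, B(1, 33))
          B(1, 33) = B(0, B(1, 32))
          B(1, 32) = B(0, B(1, 31))
          B(1, 31) = B(0, B(1, 30))
          B(1, 30) = B(0, B(1, 29))
          B(1, 29) = B(0, B(1, 28))
          B(1, 28) = B(0, B(1, 27))
          B(1, 27) = B(0, B(1, 26))
          B(1, 26) = B(0, B(1, 25))
          B(1, 25) = B(0, B(1, 24))
          B(1, 24) = B(0, B(1, 23))
          B(1, 23) = B(0, B(1, 22))
... (trace truncated)
Result: B(1, 47) = 49

49


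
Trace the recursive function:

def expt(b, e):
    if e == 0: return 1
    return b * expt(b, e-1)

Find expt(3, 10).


expt(3, 10)
= 3 * expt(3, 9)
= 3 * 3 * expt(3, 8)
= 3 * 3 * 3 * expt(3, 7)
= 3 * 3 * 3 * 3 * expt(3, 6)
= 3 * 3 * 3 * 3 * 3 * expt(3, 5)
= 3 * 3 * 3 * 3 * 3 * 3 * expt(3, 4)
= 3 * 3 * 3 * 3 * 3 * 3 * 3 * expt(3, 3)
= 3 * 3 * 3 * 3 * 3 * 3 * 3 * 3 * expt(3, 2)
= 3 * 3 * 3 * 3 * 3 * 3 * 3 * 3 * 3 * expt(3, 1)
= 3 * 3 * 3 * 3 * 3 * 3 * 3 * 3 * 3 * 3 * expt(3, 0)
= 3 * 3 * 3 * 3 * 3 * 3 * 3 * 3 * 3 * 3 * 1
= 59049

59049


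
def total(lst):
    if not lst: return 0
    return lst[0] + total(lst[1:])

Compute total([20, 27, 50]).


total([20, 27, 50]) = 20 + total([27, 50])
total([27, 50]) = 27 + total([50])
total([50]) = 50 + total([])
total([]) = 0  (base case)
Total: 20 + 27 + 50 + 0 = 97

97


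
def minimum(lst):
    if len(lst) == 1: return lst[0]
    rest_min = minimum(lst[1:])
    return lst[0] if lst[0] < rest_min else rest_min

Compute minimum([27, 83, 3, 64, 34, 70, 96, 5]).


minimum([27, 83, 3, 64, 34, 70, 96, 5]): compare 27 with minimum([83, 3, 64, 34, 70, 96, 5])
minimum([83, 3, 64, 34, 70, 96, 5]): compare 83 with minimum([3, 64, 34, 70, 96, 5])
minimum([3, 64, 34, 70, 96, 5]): compare 3 with minimum([64, 34, 70, 96, 5])
minimum([64, 34, 70, 96, 5]): compare 64 with minimum([34, 70, 96, 5])
minimum([34, 70, 96, 5]): compare 34 with minimum([70, 96, 5])
minimum([70, 96, 5]): compare 70 with minimum([96, 5])
minimum([96, 5]): compare 96 with minimum([5])
minimum([5]) = 5  (base case)
Compare 96 with 5 -> 5
Compare 70 with 5 -> 5
Compare 34 with 5 -> 5
Compare 64 with 5 -> 5
Compare 3 with 5 -> 3
Compare 83 with 3 -> 3
Compare 27 with 3 -> 3

3


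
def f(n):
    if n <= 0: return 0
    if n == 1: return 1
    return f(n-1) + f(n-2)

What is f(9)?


Computing f(9) bottom-up:
f(0) = 0
f(1) = 1
f(2) = f(1) + f(0) = 1 + 0 = 1
f(3) = f(2) + f(1) = 1 + 1 = 2
f(4) = f(3) + f(2) = 2 + 1 = 3
f(5) = f(4) + f(3) = 3 + 2 = 5
f(6) = f(5) + f(4) = 5 + 3 = 8
f(7) = f(6) + f(5) = 8 + 5 = 13
f(8) = f(7) + f(6) = 13 + 8 = 21
f(9) = f(8) + f(7) = 21 + 13 = 34

34


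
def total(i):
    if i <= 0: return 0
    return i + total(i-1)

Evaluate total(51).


total(51)
= 51 + 50 + 49 + 48 + 47 + 46 + 45 + 44 + 43 + 42 + 41 + 40 + 39 + 38 + 37 + 36 + 35 + 34 + 33 + 32 + 31 + 30 + 29 + 28 + 27 + 26 + 25 + 24 + 23 + 22 + 21 + 20 + 19 + 18 + 17 + 16 + 15 + 14 + 13 + 12 + 11 + 10 + 9 + 8 + 7 + 6 + 5 + 4 + 3 + 2 + 1 + total(0)
= 51 + 50 + 49 + 48 + 47 + 46 + 45 + 44 + 43 + 42 + 41 + 40 + 39 + 38 + 37 + 36 + 35 + 34 + 33 + 32 + 31 + 30 + 29 + 28 + 27 + 26 + 25 + 24 + 23 + 22 + 21 + 20 + 19 + 18 + 17 + 16 + 15 + 14 + 13 + 12 + 11 + 10 + 9 + 8 + 7 + 6 + 5 + 4 + 3 + 2 + 1 + 0
= 1326

1326


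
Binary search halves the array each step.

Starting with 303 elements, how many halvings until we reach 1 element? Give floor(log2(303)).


303 / 2 = 151
151 / 2 = 75
75 / 2 = 37
37 / 2 = 18
18 / 2 = 9
9 / 2 = 4
4 / 2 = 2
2 / 2 = 1
Reached 1 after 8 halvings

8


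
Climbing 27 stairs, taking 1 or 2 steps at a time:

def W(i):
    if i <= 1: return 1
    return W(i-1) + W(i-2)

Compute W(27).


Building up from base cases:
W(0) = 1
W(1) = 1
W(2) = W(1) + W(0) = 1 + 1 = 2
W(3) = W(2) + W(1) = 2 + 1 = 3
W(4) = W(3) + W(2) = 3 + 2 = 5
W(5) = W(4) + W(3) = 5 + 3 = 8
W(6) = W(5) + W(4) = 8 + 5 = 13
W(7) = W(6) + W(5) = 13 + 8 = 21
W(8) = W(7) + W(6) = 21 + 13 = 34
W(9) = W(8) + W(7) = 34 + 21 = 55
W(10) = W(9) + W(8) = 55 + 34 = 89
W(11) = W(10) + W(9) = 89 + 55 = 144
W(12) = W(11) + W(10) = 144 + 89 = 233
W(13) = W(12) + W(11) = 233 + 144 = 377
W(14) = W(13) + W(12) = 377 + 233 = 610
W(15) = W(14) + W(13) = 610 + 377 = 987
W(16) = W(15) + W(14) = 987 + 610 = 1597
W(17) = W(16) + W(15) = 1597 + 987 = 2584
W(18) = W(17) + W(16) = 2584 + 1597 = 4181
W(19) = W(18) + W(17) = 4181 + 2584 = 6765
W(20) = W(19) + W(18) = 6765 + 4181 = 10946
W(21) = W(20) + W(19) = 10946 + 6765 = 17711
W(22) = W(21) + W(20) = 17711 + 10946 = 28657
W(23) = W(22) + W(21) = 28657 + 17711 = 46368
W(24) = W(23) + W(22) = 46368 + 28657 = 75025
W(25) = W(24) + W(23) = 75025 + 46368 = 121393
W(26) = W(25) + W(24) = 121393 + 75025 = 196418
W(27) = W(26) + W(25) = 196418 + 121393 = 317811

317811


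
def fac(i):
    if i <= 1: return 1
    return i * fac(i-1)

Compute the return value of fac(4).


fac(4)
= 4 * fac(3)
= 4 * 3 * fac(2)
= 4 * 3 * 2 * fac(1)
= 4 * 3 * 2 * 1
= 24

24


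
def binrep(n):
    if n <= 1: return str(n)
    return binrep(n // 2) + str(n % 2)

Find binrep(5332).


binrep(5332) = binrep(2666) + '0'
binrep(2666) = binrep(1333) + '0'
binrep(1333) = binrep(666) + '1'
binrep(666) = binrep(333) + '0'
binrep(333) = binrep(166) + '1'
binrep(166) = binrep(83) + '0'
binrep(83) = binrep(41) + '1'
binrep(41) = binrep(20) + '1'
binrep(20) = binrep(10) + '0'
binrep(10) = binrep(5) + '0'
binrep(5) = binrep(2) + '1'
binrep(2) = binrep(1) + '0'
binrep(1) = '1'  (base case)
Concatenating: '1' + '0' + '1' + '0' + '0' + '1' + '1' + '0' + '1' + '0' + '1' + '0' + '0' = '1010011010100'

1010011010100


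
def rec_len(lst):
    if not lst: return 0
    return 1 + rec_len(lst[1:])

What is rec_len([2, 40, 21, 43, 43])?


rec_len([2, 40, 21, 43, 43]) = 1 + rec_len([40, 21, 43, 43])
rec_len([40, 21, 43, 43]) = 1 + rec_len([21, 43, 43])
rec_len([21, 43, 43]) = 1 + rec_len([43, 43])
rec_len([43, 43]) = 1 + rec_len([43])
rec_len([43]) = 1 + rec_len([])
rec_len([]) = 0  (base case)
Unwinding: 1 + 1 + 1 + 1 + 1 + 0 = 5

5


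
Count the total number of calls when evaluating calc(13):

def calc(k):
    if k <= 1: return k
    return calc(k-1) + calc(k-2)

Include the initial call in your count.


Let C(n) = total calls for calc(n)
C(0) = 1, C(1) = 1
C(2) = 1 + C(1) + C(0) = 1 + 1 + 1 = 3
C(3) = 1 + C(2) + C(1) = 1 + 3 + 1 = 5
C(4) = 1 + C(3) + C(2) = 1 + 5 + 3 = 9
C(5) = 1 + C(4) + C(3) = 1 + 9 + 5 = 15
C(6) = 1 + C(5) + C(4) = 1 + 15 + 9 = 25
C(7) = 1 + C(6) + C(5) = 1 + 25 + 15 = 41
C(8) = 1 + C(7) + C(6) = 1 + 41 + 25 = 67
C(9) = 1 + C(8) + C(7) = 1 + 67 + 41 = 109
C(10) = 1 + C(9) + C(8) = 1 + 109 + 67 = 177
C(11) = 1 + C(10) + C(9) = 1 + 177 + 109 = 287
C(12) = 1 + C(11) + C(10) = 1 + 287 + 177 = 465
C(13) = 1 + C(12) + C(11) = 1 + 465 + 287 = 753

753


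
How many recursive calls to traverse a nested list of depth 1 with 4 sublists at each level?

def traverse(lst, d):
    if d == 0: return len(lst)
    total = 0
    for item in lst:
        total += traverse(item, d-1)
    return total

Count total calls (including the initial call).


At depth 0 (root): 1 call
At depth 1: each of 1 parents calls traverse on 4 children = 4 calls
Total: 1 + 4 = 5

5


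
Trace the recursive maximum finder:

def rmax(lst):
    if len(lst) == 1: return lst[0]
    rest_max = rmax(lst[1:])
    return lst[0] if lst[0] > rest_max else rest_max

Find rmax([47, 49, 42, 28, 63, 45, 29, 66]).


rmax([47, 49, 42, 28, 63, 45, 29, 66]): compare 47 with rmax([49, 42, 28, 63, 45, 29, 66])
rmax([49, 42, 28, 63, 45, 29, 66]): compare 49 with rmax([42, 28, 63, 45, 29, 66])
rmax([42, 28, 63, 45, 29, 66]): compare 42 with rmax([28, 63, 45, 29, 66])
rmax([28, 63, 45, 29, 66]): compare 28 with rmax([63, 45, 29, 66])
rmax([63, 45, 29, 66]): compare 63 with rmax([45, 29, 66])
rmax([45, 29, 66]): compare 45 with rmax([29, 66])
rmax([29, 66]): compare 29 with rmax([66])
rmax([66]) = 66  (base case)
Compare 29 with 66 -> 66
Compare 45 with 66 -> 66
Compare 63 with 66 -> 66
Compare 28 with 66 -> 66
Compare 42 with 66 -> 66
Compare 49 with 66 -> 66
Compare 47 with 66 -> 66

66


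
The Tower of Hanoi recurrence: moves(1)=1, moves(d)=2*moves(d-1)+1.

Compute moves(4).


moves(4) = 2 * moves(3) + 1
moves(3) = 2 * moves(2) + 1
moves(2) = 2 * moves(1) + 1
moves(1) = 1  (base case)
moves(2) = 2 * 1 + 1 = 3
moves(3) = 2 * 3 + 1 = 7
moves(4) = 2 * 7 + 1 = 15

15


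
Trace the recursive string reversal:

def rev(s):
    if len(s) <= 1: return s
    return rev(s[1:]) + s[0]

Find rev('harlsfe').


rev('harlsfe') = rev('arlsfe') + 'h'
rev('arlsfe') = rev('rlsfe') + 'a'
rev('rlsfe') = rev('lsfe') + 'r'
rev('lsfe') = rev('sfe') + 'l'
rev('sfe') = rev('fe') + 's'
rev('fe') = rev('e') + 'f'
rev('e') = 'e'  (base case)
Concatenating: 'e' + 'f' + 's' + 'l' + 'r' + 'a' + 'h' = 'efslrah'

efslrah


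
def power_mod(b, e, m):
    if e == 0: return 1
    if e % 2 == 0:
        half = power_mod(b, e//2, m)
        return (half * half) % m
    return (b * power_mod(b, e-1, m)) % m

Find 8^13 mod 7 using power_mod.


power_mod(8, 13, 7): e is odd, compute power_mod(8, 12, 7)
  power_mod(8, 12, 7): e is even, compute power_mod(8, 6, 7)
    power_mod(8, 6, 7): e is even, compute power_mod(8, 3, 7)
      power_mod(8, 3, 7): e is odd, compute power_mod(8, 2, 7)
        power_mod(8, 2, 7): e is even, compute power_mod(8, 1, 7)
          power_mod(8, 1, 7): e is odd, compute power_mod(8, 0, 7)
          power_mod(8, 0, 7) = 1
          (8 * 1) % 7 = 1
        half=1, (1*1) % 7 = 1
      (8 * 1) % 7 = 1
    half=1, (1*1) % 7 = 1
  half=1, (1*1) % 7 = 1
(8 * 1) % 7 = 1

1


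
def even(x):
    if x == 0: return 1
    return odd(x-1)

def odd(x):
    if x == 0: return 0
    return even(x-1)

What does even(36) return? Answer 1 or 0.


even(36) = odd(35)
odd(35) = even(34)
even(34) = odd(33)
odd(33) = even(32)
even(32) = odd(31)
odd(31) = even(30)
even(30) = odd(29)
odd(29) = even(28)
even(28) = odd(27)
odd(27) = even(26)
even(26) = odd(25)
odd(25) = even(24)
even(24) = odd(23)
odd(23) = even(22)
even(22) = odd(21)
odd(21) = even(20)
even(20) = odd(19)
odd(19) = even(18)
even(18) = odd(17)
odd(17) = even(16)
even(16) = odd(15)
odd(15) = even(14)
even(14) = odd(13)
odd(13) = even(12)
even(12) = odd(11)
odd(11) = even(10)
even(10) = odd(9)
odd(9) = even(8)
even(8) = odd(7)
odd(7) = even(6)
even(6) = odd(5)
odd(5) = even(4)
even(4) = odd(3)
odd(3) = even(2)
even(2) = odd(1)
odd(1) = even(0)
even(0) = 1  (base case)
Result: 1

1


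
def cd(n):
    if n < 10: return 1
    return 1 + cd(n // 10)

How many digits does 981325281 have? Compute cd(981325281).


cd(981325281) = 1 + cd(98132528)
cd(98132528) = 1 + cd(9813252)
cd(9813252) = 1 + cd(981325)
cd(981325) = 1 + cd(98132)
cd(98132) = 1 + cd(9813)
cd(9813) = 1 + cd(981)
cd(981) = 1 + cd(98)
cd(98) = 1 + cd(9)
cd(9) = 1  (base case: 9 < 10)
Unwinding: 1 + 1 + 1 + 1 + 1 + 1 + 1 + 1 + 1 = 9

9
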